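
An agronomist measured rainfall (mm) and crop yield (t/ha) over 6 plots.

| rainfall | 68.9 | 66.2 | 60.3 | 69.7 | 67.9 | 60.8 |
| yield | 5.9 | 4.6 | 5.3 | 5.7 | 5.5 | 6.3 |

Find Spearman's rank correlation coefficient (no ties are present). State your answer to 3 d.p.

0.257

Rank rainfall: 5, 3, 1, 6, 4, 2
Rank yield: 5, 1, 2, 4, 3, 6
d = rank(rainfall) − rank(yield): 0, 2, -1, 2, 1, -4; Σd² = 26
ρ = 1 − 6Σd² / [n(n²−1)] = 1 − 6×26 / (6×35) = 1 − 156/210 ≈ 0.257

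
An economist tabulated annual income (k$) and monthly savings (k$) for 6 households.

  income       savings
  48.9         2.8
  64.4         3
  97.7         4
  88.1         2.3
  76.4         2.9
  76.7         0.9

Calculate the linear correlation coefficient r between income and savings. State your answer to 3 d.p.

n = 6, Σx = 452.2, Σy = 15.9, Σx² = 35565.32, Σy² = 47.35, Σxy = 1214.14
nΣxy − ΣxΣy = 7284.84 − 7189.98 = 94.86
nΣx² − (Σx)² = 213391.92 − 204484.84 = 8907.08; nΣy² − (Σy)² = 284.1 − 252.81 = 31.29
r = 94.86 / √(8907.08 × 31.29) = 94.86 / 527.9228 ≈ 0.180

0.180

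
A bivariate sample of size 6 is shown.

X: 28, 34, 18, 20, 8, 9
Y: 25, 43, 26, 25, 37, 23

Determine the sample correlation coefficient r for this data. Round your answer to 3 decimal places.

0.340

n = 6, ΣX = 117, ΣY = 179, ΣX² = 2809, ΣY² = 5673, ΣXY = 3633
nΣXY − ΣXΣY = 21798 − 20943 = 855
nΣX² − (ΣX)² = 16854 − 13689 = 3165; nΣY² − (ΣY)² = 34038 − 32041 = 1997
r = 855 / √(3165 × 1997) = 855 / 2514.0615 ≈ 0.340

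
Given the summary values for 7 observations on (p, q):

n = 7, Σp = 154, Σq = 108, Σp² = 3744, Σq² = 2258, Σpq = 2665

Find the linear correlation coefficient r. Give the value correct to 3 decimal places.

0.630

r = (nΣpq − ΣpΣq) / √[(nΣp² − (Σp)²)(nΣq² − (Σq)²)]
Numerator: 7×2665 − 154×108 = 2023
Denominator: √[(26208 − 23716)(15806 − 11664)] = √[2492 × 4142] = 3212.7658
r = 2023 / 3212.7658 ≈ 0.630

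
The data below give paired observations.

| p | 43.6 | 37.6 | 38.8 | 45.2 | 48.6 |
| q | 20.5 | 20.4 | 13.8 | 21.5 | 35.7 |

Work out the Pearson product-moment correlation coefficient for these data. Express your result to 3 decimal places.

0.806

n = 5, Σp = 213.8, Σq = 111.9, Σp² = 9225.16, Σq² = 2763.59, Σpq = 4903.1
nΣpq − ΣpΣq = 24515.5 − 23924.22 = 591.28
nΣp² − (Σp)² = 46125.8 − 45710.44 = 415.36; nΣq² − (Σq)² = 13817.95 − 12521.61 = 1296.34
r = 591.28 / √(415.36 × 1296.34) = 591.28 / 733.7900 ≈ 0.806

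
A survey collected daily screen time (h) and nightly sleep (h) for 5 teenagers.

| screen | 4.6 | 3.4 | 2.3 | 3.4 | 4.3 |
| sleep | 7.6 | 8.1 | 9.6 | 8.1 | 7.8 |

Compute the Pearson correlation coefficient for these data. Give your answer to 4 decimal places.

-0.9333

n = 5, Σx = 18, Σy = 41.2, Σx² = 68.06, Σy² = 341.98, Σxy = 145.66
nΣxy − ΣxΣy = 728.3 − 741.6 = -13.3
nΣx² − (Σx)² = 340.3 − 324 = 16.3; nΣy² − (Σy)² = 1709.9 − 1697.44 = 12.46
r = -13.3 / √(16.3 × 12.46) = -13.3 / 14.2512 ≈ -0.9333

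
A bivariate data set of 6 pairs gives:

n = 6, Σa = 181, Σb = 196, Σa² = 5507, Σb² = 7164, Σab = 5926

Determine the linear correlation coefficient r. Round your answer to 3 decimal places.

0.071

r = (nΣab − ΣaΣb) / √[(nΣa² − (Σa)²)(nΣb² − (Σb)²)]
Numerator: 6×5926 − 181×196 = 80
Denominator: √[(33042 − 32761)(42984 − 38416)] = √[281 × 4568] = 1132.9643
r = 80 / 1132.9643 ≈ 0.071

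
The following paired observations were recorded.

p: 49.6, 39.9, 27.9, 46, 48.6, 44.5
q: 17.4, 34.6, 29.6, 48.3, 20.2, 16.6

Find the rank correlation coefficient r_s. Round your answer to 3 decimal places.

Rank p: 6, 2, 1, 4, 5, 3
Rank q: 2, 5, 4, 6, 3, 1
d = rank(p) − rank(q): 4, -3, -3, -2, 2, 2; Σd² = 46
ρ = 1 − 6Σd² / [n(n²−1)] = 1 − 6×46 / (6×35) = 1 − 276/210 ≈ -0.314

-0.314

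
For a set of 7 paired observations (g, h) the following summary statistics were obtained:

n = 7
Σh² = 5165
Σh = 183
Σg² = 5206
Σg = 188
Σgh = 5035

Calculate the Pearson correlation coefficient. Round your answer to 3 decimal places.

r = (nΣgh − ΣgΣh) / √[(nΣg² − (Σg)²)(nΣh² − (Σh)²)]
Numerator: 7×5035 − 188×183 = 841
Denominator: √[(36442 − 35344)(36155 − 33489)] = √[1098 × 2666] = 1710.9261
r = 841 / 1710.9261 ≈ 0.492

0.492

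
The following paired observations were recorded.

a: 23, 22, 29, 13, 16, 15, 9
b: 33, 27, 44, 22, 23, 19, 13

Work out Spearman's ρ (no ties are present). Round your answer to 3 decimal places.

0.964

Rank a: 6, 5, 7, 2, 4, 3, 1
Rank b: 6, 5, 7, 3, 4, 2, 1
d = rank(a) − rank(b): 0, 0, 0, -1, 0, 1, 0; Σd² = 2
ρ = 1 − 6Σd² / [n(n²−1)] = 1 − 6×2 / (7×48) = 1 − 12/336 ≈ 0.964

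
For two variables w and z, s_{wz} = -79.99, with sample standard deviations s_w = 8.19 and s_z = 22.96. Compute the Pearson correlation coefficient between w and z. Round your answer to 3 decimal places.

-0.425

r = Cov(w,z) / (s_w · s_z) = -79.99 / (8.19 × 22.96)
  = -79.99 / 188.0424 ≈ -0.425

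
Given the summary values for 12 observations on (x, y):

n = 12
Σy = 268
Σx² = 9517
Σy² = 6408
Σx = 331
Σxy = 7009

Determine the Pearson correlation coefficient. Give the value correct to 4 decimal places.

-0.9479

r = (nΣxy − ΣxΣy) / √[(nΣx² − (Σx)²)(nΣy² − (Σy)²)]
Numerator: 12×7009 − 331×268 = -4600
Denominator: √[(114204 − 109561)(76896 − 71824)] = √[4643 × 5072] = 4852.7617
r = -4600 / 4852.7617 ≈ -0.9479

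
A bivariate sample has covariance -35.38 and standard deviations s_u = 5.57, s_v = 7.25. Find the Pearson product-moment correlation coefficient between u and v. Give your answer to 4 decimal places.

-0.8761

r = Cov(u,v) / (s_u · s_v) = -35.38 / (5.57 × 7.25)
  = -35.38 / 40.3825 ≈ -0.8761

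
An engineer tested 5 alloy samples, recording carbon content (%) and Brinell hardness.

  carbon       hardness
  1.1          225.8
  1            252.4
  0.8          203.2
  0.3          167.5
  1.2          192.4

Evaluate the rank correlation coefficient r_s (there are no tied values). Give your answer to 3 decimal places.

Rank carbon: 4, 3, 2, 1, 5
Rank hardness: 4, 5, 3, 1, 2
d = rank(carbon) − rank(hardness): 0, -2, -1, 0, 3; Σd² = 14
ρ = 1 − 6Σd² / [n(n²−1)] = 1 − 6×14 / (5×24) = 1 − 84/120 ≈ 0.300

0.300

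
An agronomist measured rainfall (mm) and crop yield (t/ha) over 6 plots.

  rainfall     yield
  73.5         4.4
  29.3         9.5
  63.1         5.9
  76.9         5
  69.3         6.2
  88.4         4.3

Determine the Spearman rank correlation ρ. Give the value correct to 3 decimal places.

-0.886

Rank rainfall: 4, 1, 2, 5, 3, 6
Rank yield: 2, 6, 4, 3, 5, 1
d = rank(rainfall) − rank(yield): 2, -5, -2, 2, -2, 5; Σd² = 66
ρ = 1 − 6Σd² / [n(n²−1)] = 1 − 6×66 / (6×35) = 1 − 396/210 ≈ -0.886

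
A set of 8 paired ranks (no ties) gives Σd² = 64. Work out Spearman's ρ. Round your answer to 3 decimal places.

0.238

ρ = 1 − 6Σd² / [n(n²−1)] = 1 − 6×64 / (8×63)
  = 1 − 384/504 = 1 − 0.7619 ≈ 0.238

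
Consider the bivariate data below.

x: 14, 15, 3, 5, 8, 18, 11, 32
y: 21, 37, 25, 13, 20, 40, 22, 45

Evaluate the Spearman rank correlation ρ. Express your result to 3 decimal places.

Rank x: 5, 6, 1, 2, 3, 7, 4, 8
Rank y: 3, 6, 5, 1, 2, 7, 4, 8
d = rank(x) − rank(y): 2, 0, -4, 1, 1, 0, 0, 0; Σd² = 22
ρ = 1 − 6Σd² / [n(n²−1)] = 1 − 6×22 / (8×63) = 1 − 132/504 ≈ 0.738

0.738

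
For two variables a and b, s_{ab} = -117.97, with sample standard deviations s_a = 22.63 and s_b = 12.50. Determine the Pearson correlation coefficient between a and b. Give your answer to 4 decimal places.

-0.4170

r = Cov(a,b) / (s_a · s_b) = -117.97 / (22.63 × 12.50)
  = -117.97 / 282.8750 ≈ -0.4170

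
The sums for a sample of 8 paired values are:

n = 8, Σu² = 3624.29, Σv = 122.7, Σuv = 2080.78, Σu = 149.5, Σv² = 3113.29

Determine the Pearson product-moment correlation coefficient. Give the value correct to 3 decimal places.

-0.210

r = (nΣuv − ΣuΣv) / √[(nΣu² − (Σu)²)(nΣv² − (Σv)²)]
Numerator: 8×2080.78 − 149.5×122.7 = -1697.41
Denominator: √[(28994.32 − 22350.25)(24906.32 − 15055.29)] = √[6644.07 × 9851.03] = 8090.1751
r = -1697.41 / 8090.1751 ≈ -0.210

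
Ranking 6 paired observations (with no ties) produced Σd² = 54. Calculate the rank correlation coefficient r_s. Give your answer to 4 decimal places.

-0.5429

ρ = 1 − 6Σd² / [n(n²−1)] = 1 − 6×54 / (6×35)
  = 1 − 324/210 = 1 − 1.54286 ≈ -0.5429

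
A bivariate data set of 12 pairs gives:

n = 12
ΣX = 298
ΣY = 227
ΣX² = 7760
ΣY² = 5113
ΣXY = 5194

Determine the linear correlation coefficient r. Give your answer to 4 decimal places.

-0.8166

r = (nΣXY − ΣXΣY) / √[(nΣX² − (ΣX)²)(nΣY² − (ΣY)²)]
Numerator: 12×5194 − 298×227 = -5318
Denominator: √[(93120 − 88804)(61356 − 51529)] = √[4316 × 9827] = 6512.5519
r = -5318 / 6512.5519 ≈ -0.8166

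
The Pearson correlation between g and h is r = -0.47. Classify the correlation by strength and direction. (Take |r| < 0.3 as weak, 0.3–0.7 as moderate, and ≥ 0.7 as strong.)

moderate negative

r = -0.47 < 0 so the relationship is negative.
|r| = 0.47, which falls in the moderate range.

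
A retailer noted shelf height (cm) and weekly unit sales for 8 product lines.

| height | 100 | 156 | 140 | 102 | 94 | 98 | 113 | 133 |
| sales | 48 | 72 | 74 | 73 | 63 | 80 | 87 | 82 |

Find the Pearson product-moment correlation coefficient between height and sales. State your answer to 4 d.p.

n = 8, Σx = 936, Σy = 579, Σx² = 113238, Σy² = 42955, Σxy = 68337
nΣxy − ΣxΣy = 546696 − 541944 = 4752
nΣx² − (Σx)² = 905904 − 876096 = 29808; nΣy² − (Σy)² = 343640 − 335241 = 8399
r = 4752 / √(29808 × 8399) = 4752 / 15822.6860 ≈ 0.3003

0.3003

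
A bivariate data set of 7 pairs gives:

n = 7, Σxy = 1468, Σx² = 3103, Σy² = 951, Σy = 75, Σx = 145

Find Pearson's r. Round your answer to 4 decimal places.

r = (nΣxy − ΣxΣy) / √[(nΣx² − (Σx)²)(nΣy² − (Σy)²)]
Numerator: 7×1468 − 145×75 = -599
Denominator: √[(21721 − 21025)(6657 − 5625)] = √[696 × 1032] = 847.5093
r = -599 / 847.5093 ≈ -0.7068

-0.7068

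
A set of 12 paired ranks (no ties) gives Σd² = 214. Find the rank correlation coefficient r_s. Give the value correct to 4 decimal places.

0.2517

ρ = 1 − 6Σd² / [n(n²−1)] = 1 − 6×214 / (12×143)
  = 1 − 1284/1716 = 1 − 0.74825 ≈ 0.2517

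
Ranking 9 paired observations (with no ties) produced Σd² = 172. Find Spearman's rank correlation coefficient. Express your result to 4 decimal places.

ρ = 1 − 6Σd² / [n(n²−1)] = 1 − 6×172 / (9×80)
  = 1 − 1032/720 = 1 − 1.43333 ≈ -0.4333

-0.4333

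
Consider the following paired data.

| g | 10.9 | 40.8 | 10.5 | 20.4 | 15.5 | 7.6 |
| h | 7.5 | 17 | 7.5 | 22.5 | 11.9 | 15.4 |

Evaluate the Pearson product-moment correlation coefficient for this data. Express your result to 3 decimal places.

n = 6, Σg = 105.7, Σh = 81.8, Σg² = 2607.87, Σh² = 1286.52, Σgh = 1614.59
nΣgh − ΣgΣh = 9687.54 − 8646.26 = 1041.28
nΣg² − (Σg)² = 15647.22 − 11172.49 = 4474.73; nΣh² − (Σh)² = 7719.12 − 6691.24 = 1027.88
r = 1041.28 / √(4474.73 × 1027.88) = 1041.28 / 2144.6411 ≈ 0.486

0.486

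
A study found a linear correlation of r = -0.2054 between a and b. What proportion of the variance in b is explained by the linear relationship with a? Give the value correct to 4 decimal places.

r² = (-0.2054)² = 0.0422

0.0422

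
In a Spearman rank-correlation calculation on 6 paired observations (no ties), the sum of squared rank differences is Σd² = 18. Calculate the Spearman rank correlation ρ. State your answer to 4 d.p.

0.4857

ρ = 1 − 6Σd² / [n(n²−1)] = 1 − 6×18 / (6×35)
  = 1 − 108/210 = 1 − 0.51429 ≈ 0.4857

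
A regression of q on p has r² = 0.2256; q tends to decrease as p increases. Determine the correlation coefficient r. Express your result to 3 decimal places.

|r| = √0.2256 = 0.475
The association is negative, so r = −0.475.

-0.475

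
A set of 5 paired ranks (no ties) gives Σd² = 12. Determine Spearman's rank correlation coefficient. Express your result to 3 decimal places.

ρ = 1 − 6Σd² / [n(n²−1)] = 1 − 6×12 / (5×24)
  = 1 − 72/120 = 1 − 0.6000 ≈ 0.400

0.400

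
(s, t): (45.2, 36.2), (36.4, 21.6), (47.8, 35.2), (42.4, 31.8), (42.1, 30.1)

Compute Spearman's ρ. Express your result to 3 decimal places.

0.900

Rank s: 4, 1, 5, 3, 2
Rank t: 5, 1, 4, 3, 2
d = rank(s) − rank(t): -1, 0, 1, 0, 0; Σd² = 2
ρ = 1 − 6Σd² / [n(n²−1)] = 1 − 6×2 / (5×24) = 1 − 12/120 ≈ 0.900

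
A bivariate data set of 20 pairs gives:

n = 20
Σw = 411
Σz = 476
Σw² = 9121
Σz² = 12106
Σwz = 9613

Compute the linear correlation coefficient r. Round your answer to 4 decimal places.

-0.2331

r = (nΣwz − ΣwΣz) / √[(nΣw² − (Σw)²)(nΣz² − (Σz)²)]
Numerator: 20×9613 − 411×476 = -3376
Denominator: √[(182420 − 168921)(242120 − 226576)] = √[13499 × 15544] = 14485.4567
r = -3376 / 14485.4567 ≈ -0.2331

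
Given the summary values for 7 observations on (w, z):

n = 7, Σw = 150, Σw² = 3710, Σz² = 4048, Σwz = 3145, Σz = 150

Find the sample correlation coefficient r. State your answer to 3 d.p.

r = (nΣwz − ΣwΣz) / √[(nΣw² − (Σw)²)(nΣz² − (Σz)²)]
Numerator: 7×3145 − 150×150 = -485
Denominator: √[(25970 − 22500)(28336 − 22500)] = √[3470 × 5836] = 4500.1022
r = -485 / 4500.1022 ≈ -0.108

-0.108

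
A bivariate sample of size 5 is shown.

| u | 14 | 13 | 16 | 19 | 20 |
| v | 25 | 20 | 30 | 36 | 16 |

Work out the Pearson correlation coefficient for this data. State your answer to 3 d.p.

0.116

n = 5, Σu = 82, Σv = 127, Σu² = 1382, Σv² = 3477, Σuv = 2094
nΣuv − ΣuΣv = 10470 − 10414 = 56
nΣu² − (Σu)² = 6910 − 6724 = 186; nΣv² − (Σv)² = 17385 − 16129 = 1256
r = 56 / √(186 × 1256) = 56 / 483.3384 ≈ 0.116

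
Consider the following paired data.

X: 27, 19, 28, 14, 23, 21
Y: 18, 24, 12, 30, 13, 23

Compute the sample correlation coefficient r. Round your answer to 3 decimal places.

-0.882

n = 6, ΣX = 132, ΣY = 120, ΣX² = 3040, ΣY² = 2642, ΣXY = 2480
nΣXY − ΣXΣY = 14880 − 15840 = -960
nΣX² − (ΣX)² = 18240 − 17424 = 816; nΣY² − (ΣY)² = 15852 − 14400 = 1452
r = -960 / √(816 × 1452) = -960 / 1088.4999 ≈ -0.882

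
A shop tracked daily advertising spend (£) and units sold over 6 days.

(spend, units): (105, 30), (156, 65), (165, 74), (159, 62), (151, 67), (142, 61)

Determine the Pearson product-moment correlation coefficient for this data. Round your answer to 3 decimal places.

n = 6, Σx = 878, Σy = 359, Σx² = 130832, Σy² = 22655, Σxy = 54137
nΣxy − ΣxΣy = 324822 − 315202 = 9620
nΣx² − (Σx)² = 784992 − 770884 = 14108; nΣy² − (Σy)² = 135930 − 128881 = 7049
r = 9620 / √(14108 × 7049) = 9620 / 9972.3263 ≈ 0.965

0.965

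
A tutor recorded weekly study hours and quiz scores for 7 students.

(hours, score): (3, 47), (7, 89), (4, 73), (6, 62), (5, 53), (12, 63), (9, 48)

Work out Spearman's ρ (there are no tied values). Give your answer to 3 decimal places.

0.286

Rank hours: 1, 5, 2, 4, 3, 7, 6
Rank score: 1, 7, 6, 4, 3, 5, 2
d = rank(hours) − rank(score): 0, -2, -4, 0, 0, 2, 4; Σd² = 40
ρ = 1 − 6Σd² / [n(n²−1)] = 1 − 6×40 / (7×48) = 1 − 240/336 ≈ 0.286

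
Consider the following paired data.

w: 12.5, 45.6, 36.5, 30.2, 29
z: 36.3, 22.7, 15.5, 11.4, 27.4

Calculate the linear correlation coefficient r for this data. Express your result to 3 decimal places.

-0.611

n = 5, Σw = 153.8, Σz = 113.3, Σw² = 5320.9, Σz² = 2953.95, Σwz = 3193.5
nΣwz − ΣwΣz = 15967.5 − 17425.54 = -1458.04
nΣw² − (Σw)² = 26604.5 − 23654.44 = 2950.06; nΣz² − (Σz)² = 14769.75 − 12836.89 = 1932.86
r = -1458.04 / √(2950.06 × 1932.86) = -1458.04 / 2387.8972 ≈ -0.611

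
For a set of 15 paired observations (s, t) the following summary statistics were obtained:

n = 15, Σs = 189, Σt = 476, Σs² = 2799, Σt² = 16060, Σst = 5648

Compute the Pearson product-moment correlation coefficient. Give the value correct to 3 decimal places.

r = (nΣst − ΣsΣt) / √[(nΣs² − (Σs)²)(nΣt² − (Σt)²)]
Numerator: 15×5648 − 189×476 = -5244
Denominator: √[(41985 − 35721)(240900 − 226576)] = √[6264 × 14324] = 9472.3564
r = -5244 / 9472.3564 ≈ -0.554

-0.554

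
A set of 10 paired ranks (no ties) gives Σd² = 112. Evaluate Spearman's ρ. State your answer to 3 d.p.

0.321

ρ = 1 − 6Σd² / [n(n²−1)] = 1 − 6×112 / (10×99)
  = 1 − 672/990 = 1 − 0.6788 ≈ 0.321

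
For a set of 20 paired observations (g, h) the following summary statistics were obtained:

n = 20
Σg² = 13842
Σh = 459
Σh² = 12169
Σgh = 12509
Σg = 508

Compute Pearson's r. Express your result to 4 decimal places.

r = (nΣgh − ΣgΣh) / √[(nΣg² − (Σg)²)(nΣh² − (Σh)²)]
Numerator: 20×12509 − 508×459 = 17008
Denominator: √[(276840 − 258064)(243380 − 210681)] = √[18776 × 32699] = 24778.1441
r = 17008 / 24778.1441 ≈ 0.6864

0.6864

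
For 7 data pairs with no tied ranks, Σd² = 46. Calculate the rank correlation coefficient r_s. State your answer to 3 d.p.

0.179

ρ = 1 − 6Σd² / [n(n²−1)] = 1 − 6×46 / (7×48)
  = 1 − 276/336 = 1 − 0.8214 ≈ 0.179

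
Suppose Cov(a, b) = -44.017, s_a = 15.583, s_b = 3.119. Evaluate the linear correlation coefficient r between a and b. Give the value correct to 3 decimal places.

r = Cov(a,b) / (s_a · s_b) = -44.017 / (15.583 × 3.119)
  = -44.017 / 48.6034 ≈ -0.906

-0.906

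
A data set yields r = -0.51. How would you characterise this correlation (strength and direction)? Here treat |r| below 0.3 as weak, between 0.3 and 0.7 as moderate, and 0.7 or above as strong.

moderate negative

r = -0.51 < 0 so the relationship is negative.
|r| = 0.51, which falls in the moderate range.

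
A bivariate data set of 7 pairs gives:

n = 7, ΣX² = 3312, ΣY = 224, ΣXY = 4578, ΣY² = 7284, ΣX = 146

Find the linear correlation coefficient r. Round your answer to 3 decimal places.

-0.534

r = (nΣXY − ΣXΣY) / √[(nΣX² − (ΣX)²)(nΣY² − (ΣY)²)]
Numerator: 7×4578 − 146×224 = -658
Denominator: √[(23184 − 21316)(50988 − 50176)] = √[1868 × 812] = 1231.5908
r = -658 / 1231.5908 ≈ -0.534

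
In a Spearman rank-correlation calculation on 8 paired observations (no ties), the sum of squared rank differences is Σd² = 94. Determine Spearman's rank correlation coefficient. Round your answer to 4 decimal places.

-0.1190

ρ = 1 − 6Σd² / [n(n²−1)] = 1 − 6×94 / (8×63)
  = 1 − 564/504 = 1 − 1.11905 ≈ -0.1190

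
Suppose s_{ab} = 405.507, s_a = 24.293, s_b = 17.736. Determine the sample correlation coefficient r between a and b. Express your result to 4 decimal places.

r = Cov(a,b) / (s_a · s_b) = 405.507 / (24.293 × 17.736)
  = 405.507 / 430.8606 ≈ 0.9412

0.9412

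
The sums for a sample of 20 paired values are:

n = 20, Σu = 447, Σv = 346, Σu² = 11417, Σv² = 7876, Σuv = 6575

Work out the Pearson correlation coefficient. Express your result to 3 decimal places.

r = (nΣuv − ΣuΣv) / √[(nΣu² − (Σu)²)(nΣv² − (Σv)²)]
Numerator: 20×6575 − 447×346 = -23162
Denominator: √[(228340 − 199809)(157520 − 119716)] = √[28531 × 37804] = 32841.8319
r = -23162 / 32841.8319 ≈ -0.705

-0.705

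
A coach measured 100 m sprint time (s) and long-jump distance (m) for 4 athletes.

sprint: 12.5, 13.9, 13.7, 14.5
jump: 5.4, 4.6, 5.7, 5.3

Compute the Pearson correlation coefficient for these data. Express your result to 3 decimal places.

-0.231

n = 4, Σx = 54.6, Σy = 21, Σx² = 747.4, Σy² = 110.9, Σxy = 286.38
nΣxy − ΣxΣy = 1145.52 − 1146.6 = -1.08
nΣx² − (Σx)² = 2989.6 − 2981.16 = 8.44; nΣy² − (Σy)² = 443.6 − 441 = 2.6
r = -1.08 / √(8.44 × 2.6) = -1.08 / 4.6844 ≈ -0.231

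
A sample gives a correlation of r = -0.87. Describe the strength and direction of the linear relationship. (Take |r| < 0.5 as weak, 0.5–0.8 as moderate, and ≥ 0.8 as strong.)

r = -0.87 < 0 so the relationship is negative.
|r| = 0.87, which falls in the strong range.

strong negative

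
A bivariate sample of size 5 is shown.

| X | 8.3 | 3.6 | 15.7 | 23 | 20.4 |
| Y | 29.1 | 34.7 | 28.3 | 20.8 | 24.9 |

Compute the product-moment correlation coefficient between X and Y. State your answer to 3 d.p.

n = 5, ΣX = 71, ΣY = 137.8, ΣX² = 1273.5, ΣY² = 3904.44, ΣXY = 1797.12
nΣXY − ΣXΣY = 8985.6 − 9783.8 = -798.2
nΣX² − (ΣX)² = 6367.5 − 5041 = 1326.5; nΣY² − (ΣY)² = 19522.2 − 18988.84 = 533.36
r = -798.2 / √(1326.5 × 533.36) = -798.2 / 841.1314 ≈ -0.949

-0.949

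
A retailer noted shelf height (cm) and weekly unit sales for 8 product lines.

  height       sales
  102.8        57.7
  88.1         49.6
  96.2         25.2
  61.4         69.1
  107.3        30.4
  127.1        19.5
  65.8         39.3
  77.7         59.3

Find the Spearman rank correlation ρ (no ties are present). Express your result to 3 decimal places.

-0.714

Rank height: 6, 4, 5, 1, 7, 8, 2, 3
Rank sales: 6, 5, 2, 8, 3, 1, 4, 7
d = rank(height) − rank(sales): 0, -1, 3, -7, 4, 7, -2, -4; Σd² = 144
ρ = 1 − 6Σd² / [n(n²−1)] = 1 − 6×144 / (8×63) = 1 − 864/504 ≈ -0.714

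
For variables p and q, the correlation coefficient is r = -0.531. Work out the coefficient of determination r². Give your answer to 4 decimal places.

r² = (-0.531)² = 0.2820

0.2820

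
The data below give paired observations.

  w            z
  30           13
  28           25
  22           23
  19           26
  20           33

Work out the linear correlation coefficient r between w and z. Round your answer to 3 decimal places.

n = 5, Σw = 119, Σz = 120, Σw² = 2929, Σz² = 3088, Σwz = 2750
nΣwz − ΣwΣz = 13750 − 14280 = -530
nΣw² − (Σw)² = 14645 − 14161 = 484; nΣz² − (Σz)² = 15440 − 14400 = 1040
r = -530 / √(484 × 1040) = -530 / 709.4787 ≈ -0.747

-0.747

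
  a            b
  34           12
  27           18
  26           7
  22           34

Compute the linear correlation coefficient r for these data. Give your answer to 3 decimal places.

-0.631

n = 4, Σa = 109, Σb = 71, Σa² = 3045, Σb² = 1673, Σab = 1824
nΣab − ΣaΣb = 7296 − 7739 = -443
nΣa² − (Σa)² = 12180 − 11881 = 299; nΣb² − (Σb)² = 6692 − 5041 = 1651
r = -443 / √(299 × 1651) = -443 / 702.6016 ≈ -0.631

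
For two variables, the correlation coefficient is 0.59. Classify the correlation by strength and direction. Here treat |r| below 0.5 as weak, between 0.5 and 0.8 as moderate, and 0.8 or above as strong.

moderate positive

r = 0.59 > 0 so the relationship is positive.
|r| = 0.59, which falls in the moderate range.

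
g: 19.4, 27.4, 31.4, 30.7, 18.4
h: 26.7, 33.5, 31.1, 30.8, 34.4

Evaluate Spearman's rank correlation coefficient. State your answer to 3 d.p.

-0.300

Rank g: 2, 3, 5, 4, 1
Rank h: 1, 4, 3, 2, 5
d = rank(g) − rank(h): 1, -1, 2, 2, -4; Σd² = 26
ρ = 1 − 6Σd² / [n(n²−1)] = 1 − 6×26 / (5×24) = 1 − 156/120 ≈ -0.300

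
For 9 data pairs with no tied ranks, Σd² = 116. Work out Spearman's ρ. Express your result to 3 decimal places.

0.033

ρ = 1 − 6Σd² / [n(n²−1)] = 1 − 6×116 / (9×80)
  = 1 − 696/720 = 1 − 0.9667 ≈ 0.033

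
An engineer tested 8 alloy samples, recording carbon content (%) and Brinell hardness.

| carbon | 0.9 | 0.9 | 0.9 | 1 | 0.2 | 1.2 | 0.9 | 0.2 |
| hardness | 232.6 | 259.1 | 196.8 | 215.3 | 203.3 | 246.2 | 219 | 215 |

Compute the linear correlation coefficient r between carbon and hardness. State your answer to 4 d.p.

n = 8, Σx = 6.2, Σy = 1787.3, Σx² = 5.76, Σy² = 402451.23, Σxy = 1411.15
nΣxy − ΣxΣy = 11289.2 − 11081.26 = 207.94
nΣx² − (Σx)² = 46.08 − 38.44 = 7.64; nΣy² − (Σy)² = 3219609.84 − 3194441.29 = 25168.55
r = 207.94 / √(7.64 × 25168.55) = 207.94 / 438.5062 ≈ 0.4742

0.4742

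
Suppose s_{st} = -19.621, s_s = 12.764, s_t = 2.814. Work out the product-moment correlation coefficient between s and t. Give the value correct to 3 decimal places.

-0.546

r = Cov(s,t) / (s_s · s_t) = -19.621 / (12.764 × 2.814)
  = -19.621 / 35.9179 ≈ -0.546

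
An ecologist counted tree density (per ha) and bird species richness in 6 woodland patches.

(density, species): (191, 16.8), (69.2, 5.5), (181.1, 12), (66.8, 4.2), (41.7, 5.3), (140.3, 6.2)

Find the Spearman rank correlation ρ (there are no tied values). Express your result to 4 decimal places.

0.9429

Rank density: 6, 3, 5, 2, 1, 4
Rank species: 6, 3, 5, 1, 2, 4
d = rank(density) − rank(species): 0, 0, 0, 1, -1, 0; Σd² = 2
ρ = 1 − 6Σd² / [n(n²−1)] = 1 − 6×2 / (6×35) = 1 − 12/210 ≈ 0.9429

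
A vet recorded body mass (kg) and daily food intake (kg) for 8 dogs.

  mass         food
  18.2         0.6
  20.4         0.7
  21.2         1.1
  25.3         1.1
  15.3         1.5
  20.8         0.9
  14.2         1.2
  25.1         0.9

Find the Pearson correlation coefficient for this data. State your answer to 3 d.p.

-0.349

n = 8, Σx = 160.5, Σy = 8, Σx² = 3335.31, Σy² = 8.58, Σxy = 157.65
nΣxy − ΣxΣy = 1261.2 − 1284 = -22.8
nΣx² − (Σx)² = 26682.48 − 25760.25 = 922.23; nΣy² − (Σy)² = 68.64 − 64 = 4.64
r = -22.8 / √(922.23 × 4.64) = -22.8 / 65.4152 ≈ -0.349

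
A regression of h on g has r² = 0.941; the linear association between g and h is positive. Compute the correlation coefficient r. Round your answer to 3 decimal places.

|r| = √0.941 = 0.970
The association is positive, so r = 0.970.

0.970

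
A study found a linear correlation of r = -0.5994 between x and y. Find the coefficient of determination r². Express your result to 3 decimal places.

0.359

r² = (-0.5994)² = 0.359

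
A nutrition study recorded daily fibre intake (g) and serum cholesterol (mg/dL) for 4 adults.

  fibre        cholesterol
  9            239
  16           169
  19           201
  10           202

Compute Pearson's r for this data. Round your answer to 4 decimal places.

-0.6181

n = 4, Σx = 54, Σy = 811, Σx² = 798, Σy² = 166887, Σxy = 10694
nΣxy − ΣxΣy = 42776 − 43794 = -1018
nΣx² − (Σx)² = 3192 − 2916 = 276; nΣy² − (Σy)² = 667548 − 657721 = 9827
r = -1018 / √(276 × 9827) = -1018 / 1646.8916 ≈ -0.6181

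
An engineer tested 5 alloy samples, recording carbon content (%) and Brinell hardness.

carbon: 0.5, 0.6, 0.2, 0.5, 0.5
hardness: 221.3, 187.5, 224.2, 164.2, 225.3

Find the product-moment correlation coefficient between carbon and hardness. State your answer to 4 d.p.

n = 5, Σx = 2.3, Σy = 1022.5, Σx² = 1.15, Σy² = 212117.31, Σxy = 462.74
nΣxy − ΣxΣy = 2313.7 − 2351.75 = -38.05
nΣx² − (Σx)² = 5.75 − 5.29 = 0.46; nΣy² − (Σy)² = 1060586.55 − 1045506.25 = 15080.3
r = -38.05 / √(0.46 × 15080.3) = -38.05 / 83.2883 ≈ -0.4568

-0.4568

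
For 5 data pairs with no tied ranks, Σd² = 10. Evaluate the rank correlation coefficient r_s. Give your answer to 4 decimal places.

ρ = 1 − 6Σd² / [n(n²−1)] = 1 − 6×10 / (5×24)
  = 1 − 60/120 = 1 − 0.50000 ≈ 0.5000

0.5000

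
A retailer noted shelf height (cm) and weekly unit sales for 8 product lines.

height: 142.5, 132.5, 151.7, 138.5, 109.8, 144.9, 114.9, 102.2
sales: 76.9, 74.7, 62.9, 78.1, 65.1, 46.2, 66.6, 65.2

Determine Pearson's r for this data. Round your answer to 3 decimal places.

n = 8, Σx = 1037, Σy = 535.7, Σx² = 136756.54, Σy² = 36608.77, Σxy = 69372.92
nΣxy − ΣxΣy = 554983.36 − 555520.9 = -537.54
nΣx² − (Σx)² = 1094052.32 − 1075369 = 18683.32; nΣy² − (Σy)² = 292870.16 − 286974.49 = 5895.67
r = -537.54 / √(18683.32 × 5895.67) = -537.54 / 10495.2699 ≈ -0.051

-0.051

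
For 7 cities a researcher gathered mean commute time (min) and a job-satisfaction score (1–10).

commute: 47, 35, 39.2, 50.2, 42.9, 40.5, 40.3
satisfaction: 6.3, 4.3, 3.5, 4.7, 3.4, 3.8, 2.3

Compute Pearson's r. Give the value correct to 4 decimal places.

n = 7, Σx = 295.1, Σy = 28.3, Σx² = 12595.43, Σy² = 123.81, Σxy = 1212.19
nΣxy − ΣxΣy = 8485.33 − 8351.33 = 134
nΣx² − (Σx)² = 88168.01 − 87084.01 = 1084; nΣy² − (Σy)² = 866.67 − 800.89 = 65.78
r = 134 / √(1084 × 65.78) = 134 / 267.0309 ≈ 0.5018

0.5018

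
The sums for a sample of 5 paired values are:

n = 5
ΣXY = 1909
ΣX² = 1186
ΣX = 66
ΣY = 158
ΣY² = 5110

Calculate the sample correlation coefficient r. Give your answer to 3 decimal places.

-0.919

r = (nΣXY − ΣXΣY) / √[(nΣX² − (ΣX)²)(nΣY² − (ΣY)²)]
Numerator: 5×1909 − 66×158 = -883
Denominator: √[(5930 − 4356)(25550 − 24964)] = √[1574 × 586] = 960.3978
r = -883 / 960.3978 ≈ -0.919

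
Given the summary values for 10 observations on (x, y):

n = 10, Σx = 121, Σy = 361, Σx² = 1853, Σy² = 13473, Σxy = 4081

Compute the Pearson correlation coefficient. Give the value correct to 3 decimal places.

-0.693

r = (nΣxy − ΣxΣy) / √[(nΣx² − (Σx)²)(nΣy² − (Σy)²)]
Numerator: 10×4081 − 121×361 = -2871
Denominator: √[(18530 − 14641)(134730 − 130321)] = √[3889 × 4409] = 4140.8454
r = -2871 / 4140.8454 ≈ -0.693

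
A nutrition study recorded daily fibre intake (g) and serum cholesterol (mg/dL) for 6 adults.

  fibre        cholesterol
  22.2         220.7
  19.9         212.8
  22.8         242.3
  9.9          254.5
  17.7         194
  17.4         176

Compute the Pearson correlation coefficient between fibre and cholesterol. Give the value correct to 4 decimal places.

n = 6, Σx = 109.9, Σy = 1300.3, Σx² = 2122.75, Σy² = 286083.87, Σxy = 23674.45
nΣxy − ΣxΣy = 142046.7 − 142902.97 = -856.27
nΣx² − (Σx)² = 12736.5 − 12078.01 = 658.49; nΣy² − (Σy)² = 1716503.22 − 1690780.09 = 25723.13
r = -856.27 / √(658.49 × 25723.13) = -856.27 / 4115.6316 ≈ -0.2081

-0.2081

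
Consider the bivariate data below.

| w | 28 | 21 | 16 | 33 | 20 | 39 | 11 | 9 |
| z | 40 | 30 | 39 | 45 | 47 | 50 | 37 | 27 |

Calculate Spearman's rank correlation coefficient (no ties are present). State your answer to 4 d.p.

0.7381

Rank w: 6, 5, 3, 7, 4, 8, 2, 1
Rank z: 5, 2, 4, 6, 7, 8, 3, 1
d = rank(w) − rank(z): 1, 3, -1, 1, -3, 0, -1, 0; Σd² = 22
ρ = 1 − 6Σd² / [n(n²−1)] = 1 − 6×22 / (8×63) = 1 − 132/504 ≈ 0.7381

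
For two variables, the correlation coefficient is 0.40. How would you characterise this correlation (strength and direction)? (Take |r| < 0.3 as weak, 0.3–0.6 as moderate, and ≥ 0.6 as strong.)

moderate positive

r = 0.40 > 0 so the relationship is positive.
|r| = 0.40, which falls in the moderate range.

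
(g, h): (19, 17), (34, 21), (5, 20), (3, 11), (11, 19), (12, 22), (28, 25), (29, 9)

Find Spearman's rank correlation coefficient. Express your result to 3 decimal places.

Rank g: 5, 8, 2, 1, 3, 4, 6, 7
Rank h: 3, 6, 5, 2, 4, 7, 8, 1
d = rank(g) − rank(h): 2, 2, -3, -1, -1, -3, -2, 6; Σd² = 68
ρ = 1 − 6Σd² / [n(n²−1)] = 1 − 6×68 / (8×63) = 1 − 408/504 ≈ 0.190

0.190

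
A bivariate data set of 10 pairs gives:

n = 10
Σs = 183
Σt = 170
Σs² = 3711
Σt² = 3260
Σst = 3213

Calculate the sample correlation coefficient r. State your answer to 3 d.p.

0.279

r = (nΣst − ΣsΣt) / √[(nΣs² − (Σs)²)(nΣt² − (Σt)²)]
Numerator: 10×3213 − 183×170 = 1020
Denominator: √[(37110 − 33489)(32600 − 28900)] = √[3621 × 3700] = 3660.2869
r = 1020 / 3660.2869 ≈ 0.279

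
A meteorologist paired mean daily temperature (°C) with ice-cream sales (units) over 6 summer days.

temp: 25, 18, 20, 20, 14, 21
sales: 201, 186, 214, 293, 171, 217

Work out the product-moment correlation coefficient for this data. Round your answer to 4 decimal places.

n = 6, Σx = 118, Σy = 1282, Σx² = 2386, Σy² = 282972, Σxy = 25464
nΣxy − ΣxΣy = 152784 − 151276 = 1508
nΣx² − (Σx)² = 14316 − 13924 = 392; nΣy² − (Σy)² = 1697832 − 1643524 = 54308
r = 1508 / √(392 × 54308) = 1508 / 4613.9718 ≈ 0.3268

0.3268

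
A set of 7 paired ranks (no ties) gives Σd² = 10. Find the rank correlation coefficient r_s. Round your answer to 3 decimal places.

ρ = 1 − 6Σd² / [n(n²−1)] = 1 − 6×10 / (7×48)
  = 1 − 60/336 = 1 − 0.1786 ≈ 0.821

0.821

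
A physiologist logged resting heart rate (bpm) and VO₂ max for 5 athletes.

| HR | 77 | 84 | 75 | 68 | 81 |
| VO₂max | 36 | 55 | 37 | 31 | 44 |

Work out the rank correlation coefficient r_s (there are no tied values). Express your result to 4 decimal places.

0.9000

Rank HR: 3, 5, 2, 1, 4
Rank VO₂max: 2, 5, 3, 1, 4
d = rank(HR) − rank(VO₂max): 1, 0, -1, 0, 0; Σd² = 2
ρ = 1 − 6Σd² / [n(n²−1)] = 1 − 6×2 / (5×24) = 1 − 12/120 ≈ 0.9000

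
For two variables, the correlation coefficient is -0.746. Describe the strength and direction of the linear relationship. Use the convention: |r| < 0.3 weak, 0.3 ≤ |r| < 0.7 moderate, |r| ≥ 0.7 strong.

r = -0.746 < 0 so the relationship is negative.
|r| = 0.746, which falls in the strong range.

strong negative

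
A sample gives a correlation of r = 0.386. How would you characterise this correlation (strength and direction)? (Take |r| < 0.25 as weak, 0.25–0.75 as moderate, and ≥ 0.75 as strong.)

moderate positive

r = 0.386 > 0 so the relationship is positive.
|r| = 0.386, which falls in the moderate range.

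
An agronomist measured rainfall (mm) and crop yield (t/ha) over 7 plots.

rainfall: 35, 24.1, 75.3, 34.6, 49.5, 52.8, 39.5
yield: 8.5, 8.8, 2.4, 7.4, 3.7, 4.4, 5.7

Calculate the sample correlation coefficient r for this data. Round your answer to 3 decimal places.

n = 7, Σx = 310.8, Σy = 40.9, Σx² = 15471.4, Σy² = 275.75, Σxy = 1586.96
nΣxy − ΣxΣy = 11108.72 − 12711.72 = -1603
nΣx² − (Σx)² = 108299.8 − 96596.64 = 11703.16; nΣy² − (Σy)² = 1930.25 − 1672.81 = 257.44
r = -1603 / √(11703.16 × 257.44) = -1603 / 1735.7596 ≈ -0.924

-0.924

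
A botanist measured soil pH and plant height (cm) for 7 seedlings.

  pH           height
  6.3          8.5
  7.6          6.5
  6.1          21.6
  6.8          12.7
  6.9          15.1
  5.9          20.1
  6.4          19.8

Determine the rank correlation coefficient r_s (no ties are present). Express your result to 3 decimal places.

Rank pH: 3, 7, 2, 5, 6, 1, 4
Rank height: 2, 1, 7, 3, 4, 6, 5
d = rank(pH) − rank(height): 1, 6, -5, 2, 2, -5, -1; Σd² = 96
ρ = 1 − 6Σd² / [n(n²−1)] = 1 − 6×96 / (7×48) = 1 − 576/336 ≈ -0.714

-0.714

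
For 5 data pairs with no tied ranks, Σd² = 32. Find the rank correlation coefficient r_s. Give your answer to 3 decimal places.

ρ = 1 − 6Σd² / [n(n²−1)] = 1 − 6×32 / (5×24)
  = 1 − 192/120 = 1 − 1.6000 ≈ -0.600

-0.600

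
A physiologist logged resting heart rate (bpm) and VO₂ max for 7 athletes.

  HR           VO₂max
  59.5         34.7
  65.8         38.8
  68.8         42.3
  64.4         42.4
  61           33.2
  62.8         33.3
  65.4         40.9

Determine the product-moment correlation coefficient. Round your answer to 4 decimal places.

n = 7, Σx = 447.7, Σy = 265.6, Σx² = 28692.69, Σy² = 10180.52, Σxy = 17049.79
nΣxy − ΣxΣy = 119348.53 − 118909.12 = 439.41
nΣx² − (Σx)² = 200848.83 − 200435.29 = 413.54; nΣy² − (Σy)² = 71263.64 − 70543.36 = 720.28
r = 439.41 / √(413.54 × 720.28) = 439.41 / 545.7697 ≈ 0.8051

0.8051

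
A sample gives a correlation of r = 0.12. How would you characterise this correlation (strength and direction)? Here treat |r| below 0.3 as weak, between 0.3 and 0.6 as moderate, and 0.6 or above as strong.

r = 0.12 > 0 so the relationship is positive.
|r| = 0.12, which falls in the weak range.

weak positive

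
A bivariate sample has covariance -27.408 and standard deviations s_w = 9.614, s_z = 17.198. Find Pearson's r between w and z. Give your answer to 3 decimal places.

r = Cov(w,z) / (s_w · s_z) = -27.408 / (9.614 × 17.198)
  = -27.408 / 165.3416 ≈ -0.166

-0.166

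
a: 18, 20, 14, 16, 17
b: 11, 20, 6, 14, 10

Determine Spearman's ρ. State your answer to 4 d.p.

Rank a: 4, 5, 1, 2, 3
Rank b: 3, 5, 1, 4, 2
d = rank(a) − rank(b): 1, 0, 0, -2, 1; Σd² = 6
ρ = 1 − 6Σd² / [n(n²−1)] = 1 − 6×6 / (5×24) = 1 − 36/120 ≈ 0.7000

0.7000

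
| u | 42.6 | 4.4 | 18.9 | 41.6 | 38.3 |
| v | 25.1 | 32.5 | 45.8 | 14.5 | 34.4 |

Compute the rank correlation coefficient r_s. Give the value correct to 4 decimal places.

Rank u: 5, 1, 2, 4, 3
Rank v: 2, 3, 5, 1, 4
d = rank(u) − rank(v): 3, -2, -3, 3, -1; Σd² = 32
ρ = 1 − 6Σd² / [n(n²−1)] = 1 − 6×32 / (5×24) = 1 − 192/120 ≈ -0.6000

-0.6000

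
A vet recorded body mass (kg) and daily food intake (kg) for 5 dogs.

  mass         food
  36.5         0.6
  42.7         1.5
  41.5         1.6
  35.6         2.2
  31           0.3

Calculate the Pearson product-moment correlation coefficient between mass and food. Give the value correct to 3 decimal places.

n = 5, Σx = 187.3, Σy = 6.2, Σx² = 7106.15, Σy² = 10.1, Σxy = 239.97
nΣxy − ΣxΣy = 1199.85 − 1161.26 = 38.59
nΣx² − (Σx)² = 35530.75 − 35081.29 = 449.46; nΣy² − (Σy)² = 50.5 − 38.44 = 12.06
r = 38.59 / √(449.46 × 12.06) = 38.59 / 73.6240 ≈ 0.524

0.524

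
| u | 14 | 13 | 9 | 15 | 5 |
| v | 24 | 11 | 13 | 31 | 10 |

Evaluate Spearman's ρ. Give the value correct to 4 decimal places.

0.9000

Rank u: 4, 3, 2, 5, 1
Rank v: 4, 2, 3, 5, 1
d = rank(u) − rank(v): 0, 1, -1, 0, 0; Σd² = 2
ρ = 1 − 6Σd² / [n(n²−1)] = 1 − 6×2 / (5×24) = 1 − 12/120 ≈ 0.9000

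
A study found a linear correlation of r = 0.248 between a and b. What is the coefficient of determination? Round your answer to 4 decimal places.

0.0615

r² = (0.248)² = 0.0615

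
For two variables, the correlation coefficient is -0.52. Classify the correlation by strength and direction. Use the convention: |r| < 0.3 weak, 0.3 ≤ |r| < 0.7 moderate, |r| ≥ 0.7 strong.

r = -0.52 < 0 so the relationship is negative.
|r| = 0.52, which falls in the moderate range.

moderate negative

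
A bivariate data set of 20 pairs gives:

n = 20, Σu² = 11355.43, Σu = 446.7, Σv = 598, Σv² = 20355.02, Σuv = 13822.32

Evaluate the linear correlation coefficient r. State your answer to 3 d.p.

r = (nΣuv − ΣuΣv) / √[(nΣu² − (Σu)²)(nΣv² − (Σv)²)]
Numerator: 20×13822.32 − 446.7×598 = 9319.8
Denominator: √[(227108.6 − 199540.89)(407100.4 − 357604)] = √[27567.71 × 49496.4] = 36939.1716
r = 9319.8 / 36939.1716 ≈ 0.252

0.252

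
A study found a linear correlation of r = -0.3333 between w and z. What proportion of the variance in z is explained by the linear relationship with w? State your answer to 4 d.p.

r² = (-0.3333)² = 0.1111

0.1111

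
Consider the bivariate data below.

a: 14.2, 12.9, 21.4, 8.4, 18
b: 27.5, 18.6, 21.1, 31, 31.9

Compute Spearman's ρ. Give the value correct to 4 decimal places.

0.0000

Rank a: 3, 2, 5, 1, 4
Rank b: 3, 1, 2, 4, 5
d = rank(a) − rank(b): 0, 1, 3, -3, -1; Σd² = 20
ρ = 1 − 6Σd² / [n(n²−1)] = 1 − 6×20 / (5×24) = 1 − 120/120 ≈ 0.0000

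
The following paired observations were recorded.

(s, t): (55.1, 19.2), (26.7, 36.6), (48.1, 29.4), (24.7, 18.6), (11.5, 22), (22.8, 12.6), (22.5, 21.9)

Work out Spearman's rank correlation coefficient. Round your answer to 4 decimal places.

Rank s: 7, 5, 6, 4, 1, 3, 2
Rank t: 3, 7, 6, 2, 5, 1, 4
d = rank(s) − rank(t): 4, -2, 0, 2, -4, 2, -2; Σd² = 48
ρ = 1 − 6Σd² / [n(n²−1)] = 1 − 6×48 / (7×48) = 1 − 288/336 ≈ 0.1429

0.1429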